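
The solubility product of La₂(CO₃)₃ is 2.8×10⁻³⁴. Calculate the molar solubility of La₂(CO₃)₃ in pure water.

7.6×10⁻⁸ M

La₂(CO₃)₃(s) ⇌ 2 La³⁺(aq) + 3 CO₃²⁻(aq)
Let s be the molar solubility. Then [La³⁺] = 2s and [CO₃²⁻] = 3s.
Ksp = [La³⁺]^2[CO₃²⁻]^3 = (2s)^2 · (3s)^3 = 108s^5
108s^5 = 2.8×10⁻³⁴  ⇒  s^5 = 2.6×10⁻³⁶
s = 7.6×10⁻⁸ mol/L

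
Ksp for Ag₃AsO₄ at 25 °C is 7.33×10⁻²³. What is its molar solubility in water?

Ag₃AsO₄(s) ⇌ 3 Ag⁺(aq) + AsO₄³⁻(aq)
Let s be the molar solubility. Then [Ag⁺] = 3s and [AsO₄³⁻] = s.
Ksp = [Ag⁺]^3[AsO₄³⁻] = (3s)^3 · s = 27s^4
27s^4 = 7.33×10⁻²³  ⇒  s^4 = 2.71×10⁻²⁴
s = (2.71×10⁻²⁴)^(1/4) = 1.28×10⁻⁶ mol L⁻¹

1.28×10⁻⁶ M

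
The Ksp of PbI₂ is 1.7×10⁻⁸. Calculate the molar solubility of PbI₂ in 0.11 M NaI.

PbI₂(s) ⇌ Pb²⁺(aq) + 2 I⁻(aq)
I⁻ is already present at 0.11 M. If s mol/L of PbI₂ dissolves, [Pb²⁺] = s while [I⁻] ≈ 0.11 M.
Ksp = [Pb²⁺][I⁻]^2 = s(0.11)^2
s = 1.7×10⁻⁸ / (0.11)^2 = 1.4×10⁻⁶
s = 1.4×10⁻⁶ M

1.4×10⁻⁶ M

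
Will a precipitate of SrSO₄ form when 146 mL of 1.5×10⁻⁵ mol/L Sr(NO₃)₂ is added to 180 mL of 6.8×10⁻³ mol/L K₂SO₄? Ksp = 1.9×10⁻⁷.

After mixing, V = 146 mL + 180 mL = 326 mL.
[Sr²⁺] = (1.5×10⁻⁵)(146)/326 = 6.7×10⁻⁶ mol/L
[SO₄²⁻] = (6.8×10⁻³)(180)/326 = 3.8×10⁻³ mol/L
Q = [Sr²⁺][SO₄²⁻] = 2.5×10⁻⁸
Q = 2.5×10⁻⁸ < Ksp = 1.9×10⁻⁷, so the solution is unsaturated and no precipitate forms.

No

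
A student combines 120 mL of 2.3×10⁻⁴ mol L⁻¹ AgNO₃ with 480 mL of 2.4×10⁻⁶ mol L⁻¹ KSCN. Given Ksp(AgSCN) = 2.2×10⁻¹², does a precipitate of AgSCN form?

Yes

The combined volume is 600 mL.
[Ag⁺] = (2.3×10⁻⁴)(120)/600 = 4.6×10⁻⁵ mol L⁻¹
[SCN⁻] = (2.4×10⁻⁶)(480)/600 = 1.9×10⁻⁶ mol L⁻¹
Q = [Ag⁺][SCN⁻] = 8.8×10⁻¹¹
Because Q > Ksp (8.8×10⁻¹¹ vs 2.2×10⁻¹²), a precipitate of AgSCN forms.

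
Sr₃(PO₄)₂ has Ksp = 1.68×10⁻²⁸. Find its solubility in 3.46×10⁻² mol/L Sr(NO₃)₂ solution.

Sr₃(PO₄)₂(s) ⇌ 3 Sr²⁺(aq) + 2 PO₄³⁻(aq)
Let s be the solubility of Sr₃(PO₄)₂ here. The common ion gives [Sr²⁺] ≈ 3.46×10⁻² mol/L, and [PO₄³⁻] = 2s.
Ksp = [Sr²⁺]^3[PO₄³⁻]^2 = (3.46×10⁻²)^3(2s)^2
(2s)^2 = 1.68×10⁻²⁸ / (3.46×10⁻²)^3 = 4.06×10⁻²⁴
s = 1.01×10⁻¹² mol/L

1.01×10⁻¹² M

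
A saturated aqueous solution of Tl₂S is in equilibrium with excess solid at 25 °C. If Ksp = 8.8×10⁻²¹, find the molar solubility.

Tl₂S(s) ⇌ 2 Tl⁺(aq) + S²⁻(aq)
For each mole of Tl₂S that dissolves per liter, [Tl⁺] = 2s and [S²⁻] = s; let s denote this solubility.
Ksp = [Tl⁺]^2[S²⁻] = (2s)^2 · s = 4s^3
4s^3 = 8.8×10⁻²¹  ⇒  s^3 = 2.2×10⁻²¹
s = 1.3×10⁻⁷ mol/L

1.3×10⁻⁷ M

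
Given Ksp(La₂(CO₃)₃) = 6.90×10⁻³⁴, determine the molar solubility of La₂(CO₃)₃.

La₂(CO₃)₃(s) ⇌ 2 La³⁺(aq) + 3 CO₃²⁻(aq)
If s mol/L of La₂(CO₃)₃ dissolves, [La³⁺] = 2s and [CO₃²⁻] = 3s.
Ksp = [La³⁺]^2[CO₃²⁻]^3 = (2s)^2 · (3s)^3 = 108s^5
108s^5 = 6.90×10⁻³⁴  ⇒  s^5 = 6.39×10⁻³⁶
Taking the 5th root, s = 9.14×10⁻⁸ mol/L.

9.14×10⁻⁸ M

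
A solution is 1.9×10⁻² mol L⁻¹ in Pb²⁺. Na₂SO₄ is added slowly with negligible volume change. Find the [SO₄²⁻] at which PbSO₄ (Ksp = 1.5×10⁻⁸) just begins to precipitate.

7.9×10⁻⁷ M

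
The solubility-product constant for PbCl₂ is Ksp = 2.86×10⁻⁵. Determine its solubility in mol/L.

1.93×10⁻² M

PbCl₂(s) ⇌ Pb²⁺(aq) + 2 Cl⁻(aq)
Let s be the molar solubility. Then [Pb²⁺] = s and [Cl⁻] = 2s.
Ksp = [Pb²⁺][Cl⁻]^2 = s · (2s)^2 = 4s^3
4s^3 = 2.86×10⁻⁵  ⇒  s^3 = 7.15×10⁻⁶
s = (7.15×10⁻⁶)^(1/3) = 1.93×10⁻² mol L⁻¹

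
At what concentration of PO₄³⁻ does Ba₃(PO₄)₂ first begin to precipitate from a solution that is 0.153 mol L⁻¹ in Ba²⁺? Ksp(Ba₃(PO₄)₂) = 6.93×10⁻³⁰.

The threshold for precipitation is Q = Ksp.
Ba₃(PO₄)₂(s) ⇌ 3 Ba²⁺(aq) + 2 PO₄³⁻(aq)
Ksp = [Ba²⁺]^3[PO₄³⁻]^2 = [PO₄³⁻]^2(0.153)^3
[PO₄³⁻]^2 = 6.93×10⁻³⁰ / (0.153)^3 = 1.93×10⁻²⁷
[PO₄³⁻] = 4.40×10⁻¹⁴ mol L⁻¹

4.40×10⁻¹⁴ M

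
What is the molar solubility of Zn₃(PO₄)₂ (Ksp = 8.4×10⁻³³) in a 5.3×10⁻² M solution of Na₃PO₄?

Zn₃(PO₄)₂(s) ⇌ 3 Zn²⁺(aq) + 2 PO₄³⁻(aq)
PO₄³⁻ is already present at 5.3×10⁻² M. If s mol/L of Zn₃(PO₄)₂ dissolves, [Zn²⁺] = 3s while [PO₄³⁻] ≈ 5.3×10⁻² M.
Ksp = [Zn²⁺]^3[PO₄³⁻]^2 = (3s)^3(5.3×10⁻²)^2
(3s)^3 = 8.4×10⁻³³ / (5.3×10⁻²)^2 = 3.0×10⁻³⁰
s = 4.8×10⁻¹¹ M

4.8×10⁻¹¹ M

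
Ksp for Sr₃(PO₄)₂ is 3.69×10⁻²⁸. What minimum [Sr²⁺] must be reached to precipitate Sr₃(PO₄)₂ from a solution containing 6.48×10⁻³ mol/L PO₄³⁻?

2.06×10⁻⁸ M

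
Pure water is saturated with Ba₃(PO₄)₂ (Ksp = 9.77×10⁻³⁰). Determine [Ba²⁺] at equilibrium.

Ba₃(PO₄)₂(s) ⇌ 3 Ba²⁺(aq) + 2 PO₄³⁻(aq)
If s mol/L of Ba₃(PO₄)₂ dissolves, [Ba²⁺] = 3s and [PO₄³⁻] = 2s.
Ksp = [Ba²⁺]^3[PO₄³⁻]^2 = (3s)^3 · (2s)^2 = 108s^5 = 9.77×10⁻³⁰
s = 6.18×10⁻⁷ mol/L
[Ba²⁺] = 3s = 1.86×10⁻⁶ mol/L

1.86×10⁻⁶ M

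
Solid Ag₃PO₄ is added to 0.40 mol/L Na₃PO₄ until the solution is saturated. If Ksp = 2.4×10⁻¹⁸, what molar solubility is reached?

Ag₃PO₄(s) ⇌ 3 Ag⁺(aq) + PO₄³⁻(aq)
With PO₄³⁻ already at 0.40 mol/L and s small, take [PO₄³⁻] ≈ 0.40 mol/L and [Ag⁺] = 3s.
Ksp = [Ag⁺]^3[PO₄³⁻] = (3s)^3(0.40)
(3s)^3 = 2.4×10⁻¹⁸ / (0.40) = 6.0×10⁻¹⁸
s = 6.1×10⁻⁷ mol/L

6.1×10⁻⁷ M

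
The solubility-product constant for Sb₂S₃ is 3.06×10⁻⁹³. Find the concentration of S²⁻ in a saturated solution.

Sb₂S₃(s) ⇌ 2 Sb³⁺(aq) + 3 S²⁻(aq)
If s mol/L of Sb₂S₃ dissolves, [Sb³⁺] = 2s and [S²⁻] = 3s.
Ksp = [Sb³⁺]^2[S²⁻]^3 = (2s)^2 · (3s)^3 = 108s^5 = 3.06×10⁻⁹³
s = 1.23×10⁻¹⁹ mol/L
[S²⁻] = 3s = 3.69×10⁻¹⁹ mol/L

3.69×10⁻¹⁹ M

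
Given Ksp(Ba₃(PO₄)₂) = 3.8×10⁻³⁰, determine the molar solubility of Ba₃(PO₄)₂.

5.1×10⁻⁷ M

Ba₃(PO₄)₂(s) ⇌ 3 Ba²⁺(aq) + 2 PO₄³⁻(aq)
If s mol/L of Ba₃(PO₄)₂ dissolves, [Ba²⁺] = 3s and [PO₄³⁻] = 2s.
Ksp = [Ba²⁺]^3[PO₄³⁻]^2 = (3s)^3 · (2s)^2 = 108s^5
108s^5 = 3.8×10⁻³⁰  ⇒  s^5 = 3.5×10⁻³²
s = 5.1×10⁻⁷ mol L⁻¹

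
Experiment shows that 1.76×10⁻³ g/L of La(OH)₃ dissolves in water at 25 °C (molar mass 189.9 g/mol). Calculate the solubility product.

Ksp = 1.99×10⁻¹⁹

s = (1.76×10⁻³ g L⁻¹)/(189.9 g mol⁻¹) = 9.2680×10⁻⁶ M
La(OH)₃(s) ⇌ La³⁺(aq) + 3 OH⁻(aq)
Call the molar solubility s, so that [La³⁺] = s and [OH⁻] = 3s.
Ksp = [La³⁺][OH⁻]^3 = s · (3s)^3 = 27s^4
Ksp = 27 × (9.2680×10⁻⁶)^4 = 1.99×10⁻¹⁹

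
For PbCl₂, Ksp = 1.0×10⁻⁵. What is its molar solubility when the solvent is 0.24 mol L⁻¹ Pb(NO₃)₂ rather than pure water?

PbCl₂(s) ⇌ Pb²⁺(aq) + 2 Cl⁻(aq)
The solution already contains Pb²⁺ at 0.24 mol L⁻¹. Let s be the molar solubility of PbCl₂.
[Pb²⁺] ≈ 0.24 mol L⁻¹ (common ion dominates); [Cl⁻] = 2s.
Ksp = [Pb²⁺][Cl⁻]^2 = (0.24)(2s)^2
(2s)^2 = 1.0×10⁻⁵ / (0.24) = 4.2×10⁻⁵
s = 3.2×10⁻³ mol L⁻¹

3.2×10⁻³ M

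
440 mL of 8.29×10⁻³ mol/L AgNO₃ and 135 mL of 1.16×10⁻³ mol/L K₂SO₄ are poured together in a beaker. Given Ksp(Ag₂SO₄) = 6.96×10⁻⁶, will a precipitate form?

No

Total volume after mixing = 440 + 135 = 575 mL.
[Ag⁺] = (8.29×10⁻³)(440)/575 = 6.34×10⁻³ mol/L
[SO₄²⁻] = (1.16×10⁻³)(135)/575 = 2.72×10⁻⁴ mol/L
Q = [Ag⁺]^2[SO₄²⁻] = 1.10×10⁻⁸
Since Q (1.10×10⁻⁸) is less than Ksp (6.96×10⁻⁶), no Ag₂SO₄ precipitates.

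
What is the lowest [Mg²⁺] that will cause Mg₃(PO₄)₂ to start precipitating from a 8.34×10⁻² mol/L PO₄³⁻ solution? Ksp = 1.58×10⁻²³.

1.31×10⁻⁷ M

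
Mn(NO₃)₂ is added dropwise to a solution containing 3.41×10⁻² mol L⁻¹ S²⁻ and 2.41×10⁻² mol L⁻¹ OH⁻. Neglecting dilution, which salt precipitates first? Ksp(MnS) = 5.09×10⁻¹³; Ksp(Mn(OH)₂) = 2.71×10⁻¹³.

A salt starts to precipitate once the ion product Q reaches its Ksp.
For MnS: [Mn²⁺] = (Ksp/[S²⁻]) = 1.49×10⁻¹¹ mol L⁻¹
For Mn(OH)₂: [Mn²⁺] = (Ksp/[OH⁻]^2) = 4.67×10⁻¹⁰ mol L⁻¹
Since MnS needs less Mn²⁺ to reach saturation, it precipitates first.

MnS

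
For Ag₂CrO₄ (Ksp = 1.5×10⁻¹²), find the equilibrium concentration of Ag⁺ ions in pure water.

1.4×10⁻⁴ M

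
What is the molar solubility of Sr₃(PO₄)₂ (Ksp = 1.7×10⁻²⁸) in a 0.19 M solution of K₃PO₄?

Sr₃(PO₄)₂(s) ⇌ 3 Sr²⁺(aq) + 2 PO₄³⁻(aq)
The solution already contains PO₄³⁻ at 0.19 M. Let s be the molar solubility of Sr₃(PO₄)₂.
[PO₄³⁻] ≈ 0.19 M (common ion dominates); [Sr²⁺] = 3s.
Ksp = [Sr²⁺]^3[PO₄³⁻]^2 = (3s)^3(0.19)^2
(3s)^3 = 1.7×10⁻²⁸ / (0.19)^2 = 4.7×10⁻²⁷
s = 5.6×10⁻¹⁰ M

5.6×10⁻¹⁰ M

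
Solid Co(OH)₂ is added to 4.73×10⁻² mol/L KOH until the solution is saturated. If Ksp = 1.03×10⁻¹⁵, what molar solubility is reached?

Co(OH)₂(s) ⇌ Co²⁺(aq) + 2 OH⁻(aq)
OH⁻ is already present at 4.73×10⁻² mol/L. If s mol/L of Co(OH)₂ dissolves, [Co²⁺] = s while [OH⁻] ≈ 4.73×10⁻² mol/L.
Ksp = [Co²⁺][OH⁻]^2 = s(4.73×10⁻²)^2
s = 1.03×10⁻¹⁵ / (4.73×10⁻²)^2 = 4.60×10⁻¹³
s = 4.60×10⁻¹³ mol/L

4.60×10⁻¹³ M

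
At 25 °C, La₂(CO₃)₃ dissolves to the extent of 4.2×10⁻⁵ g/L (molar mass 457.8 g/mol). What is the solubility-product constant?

Molar solubility s = (4.2×10⁻⁵ g/L) / (457.8 g/mol) = 9.174×10⁻⁸ mol/L
La₂(CO₃)₃(s) ⇌ 2 La³⁺(aq) + 3 CO₃²⁻(aq)
For each mole of La₂(CO₃)₃ that dissolves per liter, [La³⁺] = 2s and [CO₃²⁻] = 3s; let s denote this solubility.
Ksp = [La³⁺]^2[CO₃²⁻]^3 = (2s)^2 · (3s)^3 = 108s^5
Ksp = 108 × (9.174×10⁻⁸)^5 = 7.0×10⁻³⁴

Ksp = 7.0×10⁻³⁴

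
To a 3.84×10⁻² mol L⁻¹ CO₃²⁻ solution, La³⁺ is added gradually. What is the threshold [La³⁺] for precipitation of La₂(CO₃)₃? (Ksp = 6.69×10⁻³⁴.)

3.44×10⁻¹⁵ M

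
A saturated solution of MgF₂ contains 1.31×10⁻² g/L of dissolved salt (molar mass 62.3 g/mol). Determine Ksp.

Ksp = 3.72×10⁻¹¹

s = (1.31×10⁻² g L⁻¹)/(62.3 g mol⁻¹) = 2.1027×10⁻⁴ M
MgF₂(s) ⇌ Mg²⁺(aq) + 2 F⁻(aq)
With molar solubility s: [Mg²⁺] = s, [F⁻] = 2s.
Ksp = [Mg²⁺][F⁻]^2 = s · (2s)^2 = 4s^3
Ksp = 4 × (2.1027×10⁻⁴)^3 = 3.72×10⁻¹¹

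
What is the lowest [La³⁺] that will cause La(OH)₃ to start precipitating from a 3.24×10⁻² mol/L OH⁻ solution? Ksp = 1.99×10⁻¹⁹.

The threshold for precipitation is Q = Ksp.
La(OH)₃(s) ⇌ La³⁺(aq) + 3 OH⁻(aq)
Ksp = [La³⁺][OH⁻]^3 = [La³⁺](3.24×10⁻²)^3
[La³⁺] = 1.99×10⁻¹⁹ / (3.24×10⁻²)^3 = 5.85×10⁻¹⁵
[La³⁺] = 5.85×10⁻¹⁵ mol/L

5.85×10⁻¹⁵ M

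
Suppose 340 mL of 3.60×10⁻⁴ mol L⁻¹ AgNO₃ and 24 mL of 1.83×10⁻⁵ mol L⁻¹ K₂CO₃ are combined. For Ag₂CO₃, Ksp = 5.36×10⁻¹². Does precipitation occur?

No

Total volume after mixing = 340 + 24 = 364 mL.
[Ag⁺] = (3.60×10⁻⁴)(340)/364 = 3.36×10⁻⁴ mol L⁻¹
[CO₃²⁻] = (1.83×10⁻⁵)(24)/364 = 1.21×10⁻⁶ mol L⁻¹
Q = [Ag⁺]^2[CO₃²⁻] = 1.36×10⁻¹³
Q < Ksp (1.36×10⁻¹³ vs 5.36×10⁻¹²); the solution remains unsaturated and no precipitate forms.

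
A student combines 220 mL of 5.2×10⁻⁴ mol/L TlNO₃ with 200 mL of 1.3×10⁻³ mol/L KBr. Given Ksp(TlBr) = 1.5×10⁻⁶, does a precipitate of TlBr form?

Total volume after mixing = 220 + 200 = 420 mL.
[Tl⁺] = (5.2×10⁻⁴)(220)/420 = 2.7×10⁻⁴ mol/L
[Br⁻] = (1.3×10⁻³)(200)/420 = 6.2×10⁻⁴ mol/L
Q = [Tl⁺][Br⁻] = 1.7×10⁻⁷
Q = 1.7×10⁻⁷ < Ksp = 1.5×10⁻⁶, so the solution is unsaturated and no precipitate forms.

No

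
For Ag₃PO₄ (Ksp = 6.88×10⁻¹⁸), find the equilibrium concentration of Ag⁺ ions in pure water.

Ag₃PO₄(s) ⇌ 3 Ag⁺(aq) + PO₄³⁻(aq)
Call the molar solubility s, so that [Ag⁺] = 3s and [PO₄³⁻] = s.
Ksp = [Ag⁺]^3[PO₄³⁻] = (3s)^3 · s = 27s^4 = 6.88×10⁻¹⁸
s = 2.25×10⁻⁵ M
[Ag⁺] = 3s = 6.74×10⁻⁵ M

6.74×10⁻⁵ M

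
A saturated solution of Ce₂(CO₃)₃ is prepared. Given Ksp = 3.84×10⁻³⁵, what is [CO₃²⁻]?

Ce₂(CO₃)₃(s) ⇌ 2 Ce³⁺(aq) + 3 CO₃²⁻(aq)
With molar solubility s: [Ce³⁺] = 2s, [CO₃²⁻] = 3s.
Ksp = [Ce³⁺]^2[CO₃²⁻]^3 = (2s)^2 · (3s)^3 = 108s^5 = 3.84×10⁻³⁵
s = 5.13×10⁻⁸ mol L⁻¹
[CO₃²⁻] = 3s = 1.54×10⁻⁷ mol L⁻¹

1.54×10⁻⁷ M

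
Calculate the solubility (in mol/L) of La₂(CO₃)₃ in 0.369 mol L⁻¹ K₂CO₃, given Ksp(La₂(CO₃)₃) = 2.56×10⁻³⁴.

La₂(CO₃)₃(s) ⇌ 2 La³⁺(aq) + 3 CO₃²⁻(aq)
CO₃²⁻ is already present at 0.369 mol L⁻¹. If s mol/L of La₂(CO₃)₃ dissolves, [La³⁺] = 2s while [CO₃²⁻] ≈ 0.369 mol L⁻¹.
Ksp = [La³⁺]^2[CO₃²⁻]^3 = (2s)^2(0.369)^3
(2s)^2 = 2.56×10⁻³⁴ / (0.369)^3 = 5.10×10⁻³³
s = 3.57×10⁻¹⁷ mol L⁻¹

3.57×10⁻¹⁷ M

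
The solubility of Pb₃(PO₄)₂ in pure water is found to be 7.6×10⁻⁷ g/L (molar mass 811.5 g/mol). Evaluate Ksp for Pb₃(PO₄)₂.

Ksp = 7.8×10⁻⁴⁴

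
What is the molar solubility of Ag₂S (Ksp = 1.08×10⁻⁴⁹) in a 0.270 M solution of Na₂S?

Ag₂S(s) ⇌ 2 Ag⁺(aq) + S²⁻(aq)
S²⁻ is already present at 0.270 M. If s mol/L of Ag₂S dissolves, [Ag⁺] = 2s while [S²⁻] ≈ 0.270 M.
Ksp = [Ag⁺]^2[S²⁻] = (2s)^2(0.270)
(2s)^2 = 1.08×10⁻⁴⁹ / (0.270) = 4.00×10⁻⁴⁹
s = 3.16×10⁻²⁵ M

3.16×10⁻²⁵ M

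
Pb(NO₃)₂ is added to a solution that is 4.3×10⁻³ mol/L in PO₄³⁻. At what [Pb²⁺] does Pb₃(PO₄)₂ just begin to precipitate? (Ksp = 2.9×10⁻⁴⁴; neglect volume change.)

Precipitation begins when Q = Ksp.
Pb₃(PO₄)₂(s) ⇌ 3 Pb²⁺(aq) + 2 PO₄³⁻(aq)
Ksp = [Pb²⁺]^3[PO₄³⁻]^2 = [Pb²⁺]^3(4.3×10⁻³)^2
[Pb²⁺]^3 = 2.9×10⁻⁴⁴ / (4.3×10⁻³)^2 = 1.6×10⁻³⁹
[Pb²⁺] = 1.2×10⁻¹³ mol/L

1.2×10⁻¹³ M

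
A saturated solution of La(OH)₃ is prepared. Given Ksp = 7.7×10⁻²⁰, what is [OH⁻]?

2.2×10⁻⁵ M

La(OH)₃(s) ⇌ La³⁺(aq) + 3 OH⁻(aq)
Let s be the molar solubility. Then [La³⁺] = s and [OH⁻] = 3s.
Ksp = [La³⁺][OH⁻]^3 = s · (3s)^3 = 27s^4 = 7.7×10⁻²⁰
s = 7.3×10⁻⁶ mol/L
[OH⁻] = 3s = 2.2×10⁻⁵ mol/L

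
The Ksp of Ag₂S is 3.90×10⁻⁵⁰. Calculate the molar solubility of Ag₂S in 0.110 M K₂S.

2.98×10⁻²⁵ M

Ag₂S(s) ⇌ 2 Ag⁺(aq) + S²⁻(aq)
Let s be the solubility of Ag₂S here. The common ion gives [S²⁻] ≈ 0.110 M, and [Ag⁺] = 2s.
Ksp = [Ag⁺]^2[S²⁻] = (2s)^2(0.110)
(2s)^2 = 3.90×10⁻⁵⁰ / (0.110) = 3.55×10⁻⁴⁹
s = 2.98×10⁻²⁵ M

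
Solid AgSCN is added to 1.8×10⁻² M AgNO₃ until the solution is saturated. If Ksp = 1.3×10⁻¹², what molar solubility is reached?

7.2×10⁻¹¹ M

AgSCN(s) ⇌ Ag⁺(aq) + SCN⁻(aq)
Ag⁺ is already present at 1.8×10⁻² M. If s mol/L of AgSCN dissolves, [SCN⁻] = s while [Ag⁺] ≈ 1.8×10⁻² M.
Ksp = [Ag⁺][SCN⁻] = (1.8×10⁻²)s
s = 1.3×10⁻¹² / (1.8×10⁻²) = 7.2×10⁻¹¹
s = 7.2×10⁻¹¹ M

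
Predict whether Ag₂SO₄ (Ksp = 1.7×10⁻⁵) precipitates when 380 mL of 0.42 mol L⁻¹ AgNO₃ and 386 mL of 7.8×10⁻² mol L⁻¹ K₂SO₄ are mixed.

Yes

The combined volume is 766 mL.
[Ag⁺] = (0.42)(380)/766 = 0.21 mol L⁻¹
[SO₄²⁻] = (7.8×10⁻²)(386)/766 = 3.9×10⁻² mol L⁻¹
Q = [Ag⁺]^2[SO₄²⁻] = 1.7×10⁻³
Q = 1.7×10⁻³ > Ksp = 1.7×10⁻⁵, so the solution is supersaturated and Ag₂SO₄ precipitates.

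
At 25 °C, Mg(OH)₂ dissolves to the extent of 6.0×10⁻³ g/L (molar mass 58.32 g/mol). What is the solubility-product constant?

Ksp = 4.4×10⁻¹²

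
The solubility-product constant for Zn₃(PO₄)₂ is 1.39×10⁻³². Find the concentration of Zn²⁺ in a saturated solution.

Zn₃(PO₄)₂(s) ⇌ 3 Zn²⁺(aq) + 2 PO₄³⁻(aq)
Let s be the molar solubility. Then [Zn²⁺] = 3s and [PO₄³⁻] = 2s.
Ksp = [Zn²⁺]^3[PO₄³⁻]^2 = (3s)^3 · (2s)^2 = 108s^5 = 1.39×10⁻³²
s = 1.67×10⁻⁷ M
[Zn²⁺] = 3s = 5.00×10⁻⁷ M

5.00×10⁻⁷ M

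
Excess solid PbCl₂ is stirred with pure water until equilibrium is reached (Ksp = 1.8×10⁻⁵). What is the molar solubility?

PbCl₂(s) ⇌ Pb²⁺(aq) + 2 Cl⁻(aq)
Call the molar solubility s, so that [Pb²⁺] = s and [Cl⁻] = 2s.
Ksp = [Pb²⁺][Cl⁻]^2 = s · (2s)^2 = 4s^3
4s^3 = 1.8×10⁻⁵  ⇒  s^3 = 4.5×10⁻⁶
s = 1.7×10⁻² mol/L

1.7×10⁻² M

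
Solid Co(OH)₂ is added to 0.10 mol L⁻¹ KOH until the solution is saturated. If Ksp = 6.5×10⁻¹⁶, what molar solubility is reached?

Co(OH)₂(s) ⇌ Co²⁺(aq) + 2 OH⁻(aq)
OH⁻ is already present at 0.10 mol L⁻¹. If s mol/L of Co(OH)₂ dissolves, [Co²⁺] = s while [OH⁻] ≈ 0.10 mol L⁻¹.
Ksp = [Co²⁺][OH⁻]^2 = s(0.10)^2
s = 6.5×10⁻¹⁶ / (0.10)^2 = 6.5×10⁻¹⁴
s = 6.5×10⁻¹⁴ mol L⁻¹

6.5×10⁻¹⁴ M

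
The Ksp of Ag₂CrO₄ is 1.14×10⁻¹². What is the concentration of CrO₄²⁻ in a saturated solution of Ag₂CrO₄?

6.58×10⁻⁵ M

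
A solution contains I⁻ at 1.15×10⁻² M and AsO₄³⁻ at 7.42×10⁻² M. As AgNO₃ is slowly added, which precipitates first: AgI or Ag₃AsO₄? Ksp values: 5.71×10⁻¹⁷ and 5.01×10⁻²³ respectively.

A salt starts to precipitate once the ion product Q reaches its Ksp.
For AgI: [Ag⁺] = (Ksp/[I⁻]) = 4.97×10⁻¹⁵ M
For Ag₃AsO₄: [Ag⁺] = (Ksp/[AsO₄³⁻])^(1/3) = 8.77×10⁻⁸ M
AgI requires the lower [Ag⁺], so it precipitates first.

AgI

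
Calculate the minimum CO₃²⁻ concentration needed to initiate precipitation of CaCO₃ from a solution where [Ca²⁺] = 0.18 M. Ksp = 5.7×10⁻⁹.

3.2×10⁻⁸ M

Precipitation of each salt begins when its ion product equals Ksp.
CaCO₃(s) ⇌ Ca²⁺(aq) + CO₃²⁻(aq)
Ksp = [Ca²⁺][CO₃²⁻] = [CO₃²⁻](0.18)
[CO₃²⁻] = 5.7×10⁻⁹ / (0.18) = 3.2×10⁻⁸
[CO₃²⁻] = 3.2×10⁻⁸ M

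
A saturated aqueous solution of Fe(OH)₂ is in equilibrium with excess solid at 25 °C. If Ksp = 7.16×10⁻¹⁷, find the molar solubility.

2.62×10⁻⁶ M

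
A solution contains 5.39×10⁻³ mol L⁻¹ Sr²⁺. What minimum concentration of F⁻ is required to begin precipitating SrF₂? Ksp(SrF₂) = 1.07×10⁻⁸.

A salt starts to precipitate once the ion product Q reaches its Ksp.
SrF₂(s) ⇌ Sr²⁺(aq) + 2 F⁻(aq)
Ksp = [Sr²⁺][F⁻]^2 = [F⁻]^2(5.39×10⁻³)
[F⁻]^2 = 1.07×10⁻⁸ / (5.39×10⁻³) = 1.99×10⁻⁶
[F⁻] = 1.41×10⁻³ mol L⁻¹

1.41×10⁻³ M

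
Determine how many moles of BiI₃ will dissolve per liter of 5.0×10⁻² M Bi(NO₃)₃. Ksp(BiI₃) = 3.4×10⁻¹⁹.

BiI₃(s) ⇌ Bi³⁺(aq) + 3 I⁻(aq)
Let s be the solubility of BiI₃ here. The common ion gives [Bi³⁺] ≈ 5.0×10⁻² M, and [I⁻] = 3s.
Ksp = [Bi³⁺][I⁻]^3 = (5.0×10⁻²)(3s)^3
(3s)^3 = 3.4×10⁻¹⁹ / (5.0×10⁻²) = 6.8×10⁻¹⁸
s = 6.3×10⁻⁷ M

6.3×10⁻⁷ M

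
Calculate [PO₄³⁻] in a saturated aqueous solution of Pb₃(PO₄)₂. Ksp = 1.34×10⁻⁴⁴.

Pb₃(PO₄)₂(s) ⇌ 3 Pb²⁺(aq) + 2 PO₄³⁻(aq)
For each mole of Pb₃(PO₄)₂ that dissolves per liter, [Pb²⁺] = 3s and [PO₄³⁻] = 2s; let s denote this solubility.
Ksp = [Pb²⁺]^3[PO₄³⁻]^2 = (3s)^3 · (2s)^2 = 108s^5 = 1.34×10⁻⁴⁴
s = 6.59×10⁻¹⁰ mol/L
[PO₄³⁻] = 2s = 1.32×10⁻⁹ mol/L

1.32×10⁻⁹ M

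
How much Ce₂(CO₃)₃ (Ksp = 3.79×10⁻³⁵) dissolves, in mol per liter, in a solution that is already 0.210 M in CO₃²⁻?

Ce₂(CO₃)₃(s) ⇌ 2 Ce³⁺(aq) + 3 CO₃²⁻(aq)
Let s be the solubility of Ce₂(CO₃)₃ here. The common ion gives [CO₃²⁻] ≈ 0.210 M, and [Ce³⁺] = 2s.
Ksp = [Ce³⁺]^2[CO₃²⁻]^3 = (2s)^2(0.210)^3
(2s)^2 = 3.79×10⁻³⁵ / (0.210)^3 = 4.09×10⁻³³
s = 3.20×10⁻¹⁷ M

3.20×10⁻¹⁷ M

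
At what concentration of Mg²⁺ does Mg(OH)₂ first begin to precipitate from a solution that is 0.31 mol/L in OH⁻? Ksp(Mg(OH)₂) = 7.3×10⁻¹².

7.6×10⁻¹¹ M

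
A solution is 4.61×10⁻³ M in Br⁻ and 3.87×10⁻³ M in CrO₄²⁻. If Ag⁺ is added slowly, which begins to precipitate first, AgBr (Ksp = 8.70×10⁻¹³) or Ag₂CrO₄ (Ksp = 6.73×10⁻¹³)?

AgBr

Precipitation of each salt begins when its ion product equals Ksp.
For AgBr: [Ag⁺] = (Ksp/[Br⁻]) = 1.89×10⁻¹⁰ M
For Ag₂CrO₄: [Ag⁺] = (Ksp/[CrO₄²⁻])^(1/2) = 1.32×10⁻⁵ M
AgBr requires the lower [Ag⁺], so it precipitates first.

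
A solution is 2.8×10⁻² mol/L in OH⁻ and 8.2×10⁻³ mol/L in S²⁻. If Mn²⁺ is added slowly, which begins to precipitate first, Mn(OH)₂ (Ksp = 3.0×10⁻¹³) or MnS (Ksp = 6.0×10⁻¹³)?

The threshold for precipitation is Q = Ksp.
For Mn(OH)₂: [Mn²⁺] = (Ksp/[OH⁻]^2) = 3.8×10⁻¹⁰ mol/L
For MnS: [Mn²⁺] = (Ksp/[S²⁻]) = 7.3×10⁻¹¹ mol/L
MnS requires the lower [Mn²⁺], so it precipitates first.

MnS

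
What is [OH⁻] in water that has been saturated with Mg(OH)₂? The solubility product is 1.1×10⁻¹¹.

Mg(OH)₂(s) ⇌ Mg²⁺(aq) + 2 OH⁻(aq)
Call the molar solubility s, so that [Mg²⁺] = s and [OH⁻] = 2s.
Ksp = [Mg²⁺][OH⁻]^2 = s · (2s)^2 = 4s^3 = 1.1×10⁻¹¹
s = 1.4×10⁻⁴ mol/L
[OH⁻] = 2s = 2.8×10⁻⁴ mol/L

2.8×10⁻⁴ M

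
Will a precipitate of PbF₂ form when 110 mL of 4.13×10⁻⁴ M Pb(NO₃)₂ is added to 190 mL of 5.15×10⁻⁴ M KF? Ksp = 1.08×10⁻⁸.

After mixing, V = 110 mL + 190 mL = 300 mL.
[Pb²⁺] = (4.13×10⁻⁴)(110)/300 = 1.51×10⁻⁴ M
[F⁻] = (5.15×10⁻⁴)(190)/300 = 3.26×10⁻⁴ M
Q = [Pb²⁺][F⁻]^2 = 1.61×10⁻¹¹
Since Q (1.61×10⁻¹¹) is less than Ksp (1.08×10⁻⁸), no PbF₂ precipitates.

No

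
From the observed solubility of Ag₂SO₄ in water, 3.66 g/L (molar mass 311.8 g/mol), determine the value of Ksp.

Ksp = 6.47×10⁻⁶

Molar solubility s = (3.66 g/L) / (311.8 g/mol) = 1.1738×10⁻² mol/L
Ag₂SO₄(s) ⇌ 2 Ag⁺(aq) + SO₄²⁻(aq)
With molar solubility s: [Ag⁺] = 2s, [SO₄²⁻] = s.
Ksp = [Ag⁺]^2[SO₄²⁻] = (2s)^2 · s = 4s^3
Ksp = 4 × (1.1738×10⁻²)^3 = 6.47×10⁻⁶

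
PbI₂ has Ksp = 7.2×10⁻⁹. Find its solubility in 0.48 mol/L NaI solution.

PbI₂(s) ⇌ Pb²⁺(aq) + 2 I⁻(aq)
The solution already contains I⁻ at 0.48 mol/L. Let s be the molar solubility of PbI₂.
[I⁻] ≈ 0.48 mol/L (common ion dominates); [Pb²⁺] = s.
Ksp = [Pb²⁺][I⁻]^2 = s(0.48)^2
s = 7.2×10⁻⁹ / (0.48)^2 = 3.1×10⁻⁸
s = 3.1×10⁻⁸ mol/L

3.1×10⁻⁸ M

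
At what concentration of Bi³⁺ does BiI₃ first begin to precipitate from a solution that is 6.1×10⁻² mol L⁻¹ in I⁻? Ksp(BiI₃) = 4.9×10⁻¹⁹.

2.2×10⁻¹⁵ M

A salt starts to precipitate once the ion product Q reaches its Ksp.
BiI₃(s) ⇌ Bi³⁺(aq) + 3 I⁻(aq)
Ksp = [Bi³⁺][I⁻]^3 = [Bi³⁺](6.1×10⁻²)^3
[Bi³⁺] = 4.9×10⁻¹⁹ / (6.1×10⁻²)^3 = 2.2×10⁻¹⁵
[Bi³⁺] = 2.2×10⁻¹⁵ mol L⁻¹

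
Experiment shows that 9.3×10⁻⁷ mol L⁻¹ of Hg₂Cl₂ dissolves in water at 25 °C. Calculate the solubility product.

Ksp = 3.2×10⁻¹⁸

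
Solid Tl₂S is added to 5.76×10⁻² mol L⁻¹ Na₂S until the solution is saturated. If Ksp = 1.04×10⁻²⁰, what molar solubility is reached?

2.12×10⁻¹⁰ M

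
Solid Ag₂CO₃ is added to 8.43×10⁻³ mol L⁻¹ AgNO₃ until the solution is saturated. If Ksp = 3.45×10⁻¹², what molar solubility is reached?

Ag₂CO₃(s) ⇌ 2 Ag⁺(aq) + CO₃²⁻(aq)
With Ag⁺ already at 8.43×10⁻³ mol L⁻¹ and s small, take [Ag⁺] ≈ 8.43×10⁻³ mol L⁻¹ and [CO₃²⁻] = s.
Ksp = [Ag⁺]^2[CO₃²⁻] = (8.43×10⁻³)^2s
s = 3.45×10⁻¹² / (8.43×10⁻³)^2 = 4.85×10⁻⁸
s = 4.85×10⁻⁸ mol L⁻¹

4.85×10⁻⁸ M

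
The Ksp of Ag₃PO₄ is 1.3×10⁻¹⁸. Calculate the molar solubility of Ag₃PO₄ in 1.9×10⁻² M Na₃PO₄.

Ag₃PO₄(s) ⇌ 3 Ag⁺(aq) + PO₄³⁻(aq)
Let s be the solubility of Ag₃PO₄ here. The common ion gives [PO₄³⁻] ≈ 1.9×10⁻² M, and [Ag⁺] = 3s.
Ksp = [Ag⁺]^3[PO₄³⁻] = (3s)^3(1.9×10⁻²)
(3s)^3 = 1.3×10⁻¹⁸ / (1.9×10⁻²) = 6.8×10⁻¹⁷
s = 1.4×10⁻⁶ M

1.4×10⁻⁶ M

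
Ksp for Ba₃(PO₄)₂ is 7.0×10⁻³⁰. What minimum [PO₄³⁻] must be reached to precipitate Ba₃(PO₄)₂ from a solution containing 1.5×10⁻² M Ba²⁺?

Precipitation begins when Q = Ksp.
Ba₃(PO₄)₂(s) ⇌ 3 Ba²⁺(aq) + 2 PO₄³⁻(aq)
Ksp = [Ba²⁺]^3[PO₄³⁻]^2 = [PO₄³⁻]^2(1.5×10⁻²)^3
[PO₄³⁻]^2 = 7.0×10⁻³⁰ / (1.5×10⁻²)^3 = 2.1×10⁻²⁴
[PO₄³⁻] = 1.4×10⁻¹² M

1.4×10⁻¹² M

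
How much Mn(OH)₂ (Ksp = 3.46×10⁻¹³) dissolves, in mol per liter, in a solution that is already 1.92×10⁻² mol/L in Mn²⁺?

2.12×10⁻⁶ M

Mn(OH)₂(s) ⇌ Mn²⁺(aq) + 2 OH⁻(aq)
With Mn²⁺ already at 1.92×10⁻² mol/L and s small, take [Mn²⁺] ≈ 1.92×10⁻² mol/L and [OH⁻] = 2s.
Ksp = [Mn²⁺][OH⁻]^2 = (1.92×10⁻²)(2s)^2
(2s)^2 = 3.46×10⁻¹³ / (1.92×10⁻²) = 1.80×10⁻¹¹
s = 2.12×10⁻⁶ mol/L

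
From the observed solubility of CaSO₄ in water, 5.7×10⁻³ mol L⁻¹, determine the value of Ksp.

CaSO₄(s) ⇌ Ca²⁺(aq) + SO₄²⁻(aq)
If s mol/L of CaSO₄ dissolves, [Ca²⁺] = s and [SO₄²⁻] = s.
Ksp = [Ca²⁺][SO₄²⁻] = s · s = s^2
Ksp = (5.7×10⁻³)^2 = 3.2×10⁻⁵

Ksp = 3.2×10⁻⁵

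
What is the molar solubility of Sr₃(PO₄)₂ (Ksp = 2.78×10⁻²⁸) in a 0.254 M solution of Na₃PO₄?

Sr₃(PO₄)₂(s) ⇌ 3 Sr²⁺(aq) + 2 PO₄³⁻(aq)
The solution already contains PO₄³⁻ at 0.254 M. Let s be the molar solubility of Sr₃(PO₄)₂.
[PO₄³⁻] ≈ 0.254 M (common ion dominates); [Sr²⁺] = 3s.
Ksp = [Sr²⁺]^3[PO₄³⁻]^2 = (3s)^3(0.254)^2
(3s)^3 = 2.78×10⁻²⁸ / (0.254)^2 = 4.31×10⁻²⁷
s = 5.42×10⁻¹⁰ M

5.42×10⁻¹⁰ M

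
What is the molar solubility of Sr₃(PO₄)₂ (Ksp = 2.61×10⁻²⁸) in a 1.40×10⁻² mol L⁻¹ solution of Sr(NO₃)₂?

4.88×10⁻¹² M

Sr₃(PO₄)₂(s) ⇌ 3 Sr²⁺(aq) + 2 PO₄³⁻(aq)
Sr²⁺ is already present at 1.40×10⁻² mol L⁻¹. If s mol/L of Sr₃(PO₄)₂ dissolves, [PO₄³⁻] = 2s while [Sr²⁺] ≈ 1.40×10⁻² mol L⁻¹.
Ksp = [Sr²⁺]^3[PO₄³⁻]^2 = (1.40×10⁻²)^3(2s)^2
(2s)^2 = 2.61×10⁻²⁸ / (1.40×10⁻²)^3 = 9.51×10⁻²³
s = 4.88×10⁻¹² mol L⁻¹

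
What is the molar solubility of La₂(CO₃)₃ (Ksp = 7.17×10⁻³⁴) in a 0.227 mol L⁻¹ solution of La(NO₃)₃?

8.02×10⁻¹² M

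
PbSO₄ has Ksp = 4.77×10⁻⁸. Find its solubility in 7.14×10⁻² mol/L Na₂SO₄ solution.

6.68×10⁻⁷ M

PbSO₄(s) ⇌ Pb²⁺(aq) + SO₄²⁻(aq)
With SO₄²⁻ already at 7.14×10⁻² mol/L and s small, take [SO₄²⁻] ≈ 7.14×10⁻² mol/L and [Pb²⁺] = s.
Ksp = [Pb²⁺][SO₄²⁻] = s(7.14×10⁻²)
s = 4.77×10⁻⁸ / (7.14×10⁻²) = 6.68×10⁻⁷
s = 6.68×10⁻⁷ mol/L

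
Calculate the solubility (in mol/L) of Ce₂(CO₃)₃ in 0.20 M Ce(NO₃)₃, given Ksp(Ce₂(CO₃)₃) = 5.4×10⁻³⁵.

3.7×10⁻¹² M

Ce₂(CO₃)₃(s) ⇌ 2 Ce³⁺(aq) + 3 CO₃²⁻(aq)
Ce³⁺ is already present at 0.20 M. If s mol/L of Ce₂(CO₃)₃ dissolves, [CO₃²⁻] = 3s while [Ce³⁺] ≈ 0.20 M.
Ksp = [Ce³⁺]^2[CO₃²⁻]^3 = (0.20)^2(3s)^3
(3s)^3 = 5.4×10⁻³⁵ / (0.20)^2 = 1.4×10⁻³³
s = 3.7×10⁻¹² M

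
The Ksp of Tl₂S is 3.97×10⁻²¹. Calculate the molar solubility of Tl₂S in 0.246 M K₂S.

6.35×10⁻¹¹ M

Tl₂S(s) ⇌ 2 Tl⁺(aq) + S²⁻(aq)
Let s be the solubility of Tl₂S here. The common ion gives [S²⁻] ≈ 0.246 M, and [Tl⁺] = 2s.
Ksp = [Tl⁺]^2[S²⁻] = (2s)^2(0.246)
(2s)^2 = 3.97×10⁻²¹ / (0.246) = 1.61×10⁻²⁰
s = 6.35×10⁻¹¹ M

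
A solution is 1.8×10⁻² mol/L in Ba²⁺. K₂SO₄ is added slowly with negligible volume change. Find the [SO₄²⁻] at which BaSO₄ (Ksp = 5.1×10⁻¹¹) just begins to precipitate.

2.8×10⁻⁹ M

The threshold for precipitation is Q = Ksp.
BaSO₄(s) ⇌ Ba²⁺(aq) + SO₄²⁻(aq)
Ksp = [Ba²⁺][SO₄²⁻] = [SO₄²⁻](1.8×10⁻²)
[SO₄²⁻] = 5.1×10⁻¹¹ / (1.8×10⁻²) = 2.8×10⁻⁹
[SO₄²⁻] = 2.8×10⁻⁹ mol/L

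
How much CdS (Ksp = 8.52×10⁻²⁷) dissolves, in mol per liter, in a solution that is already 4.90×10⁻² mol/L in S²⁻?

1.74×10⁻²⁵ M

CdS(s) ⇌ Cd²⁺(aq) + S²⁻(aq)
Let s be the solubility of CdS here. The common ion gives [S²⁻] ≈ 4.90×10⁻² mol/L, and [Cd²⁺] = s.
Ksp = [Cd²⁺][S²⁻] = s(4.90×10⁻²)
s = 8.52×10⁻²⁷ / (4.90×10⁻²) = 1.74×10⁻²⁵
s = 1.74×10⁻²⁵ mol/L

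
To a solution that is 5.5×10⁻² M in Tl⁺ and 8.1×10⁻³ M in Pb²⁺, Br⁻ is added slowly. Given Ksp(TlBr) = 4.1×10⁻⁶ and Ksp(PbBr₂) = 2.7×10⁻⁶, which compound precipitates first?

Precipitation of each salt begins when its ion product equals Ksp.
For TlBr: [Br⁻] = (Ksp/[Tl⁺]) = 7.5×10⁻⁵ M
For PbBr₂: [Br⁻] = (Ksp/[Pb²⁺])^(1/2) = 1.8×10⁻² M
The smaller threshold [Br⁻] is reached first, so TlBr precipitates first.

TlBr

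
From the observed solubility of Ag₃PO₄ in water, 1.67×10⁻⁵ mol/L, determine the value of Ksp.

Ksp = 2.10×10⁻¹⁸

Ag₃PO₄(s) ⇌ 3 Ag⁺(aq) + PO₄³⁻(aq)
Let s be the molar solubility. Then [Ag⁺] = 3s and [PO₄³⁻] = s.
Ksp = [Ag⁺]^3[PO₄³⁻] = (3s)^3 · s = 27s^4
Ksp = 27 × (1.67×10⁻⁵)^4 = 2.10×10⁻¹⁸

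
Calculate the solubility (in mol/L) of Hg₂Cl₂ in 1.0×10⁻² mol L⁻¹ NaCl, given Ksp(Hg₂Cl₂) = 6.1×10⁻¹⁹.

6.1×10⁻¹⁵ M

Hg₂Cl₂(s) ⇌ Hg₂²⁺(aq) + 2 Cl⁻(aq)
Cl⁻ is already present at 1.0×10⁻² mol L⁻¹. If s mol/L of Hg₂Cl₂ dissolves, [Hg₂²⁺] = s while [Cl⁻] ≈ 1.0×10⁻² mol L⁻¹.
Ksp = [Hg₂²⁺][Cl⁻]^2 = s(1.0×10⁻²)^2
s = 6.1×10⁻¹⁹ / (1.0×10⁻²)^2 = 6.1×10⁻¹⁵
s = 6.1×10⁻¹⁵ mol L⁻¹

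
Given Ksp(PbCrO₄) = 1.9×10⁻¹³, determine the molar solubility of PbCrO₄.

4.4×10⁻⁷ M

PbCrO₄(s) ⇌ Pb²⁺(aq) + CrO₄²⁻(aq)
Call the molar solubility s, so that [Pb²⁺] = s and [CrO₄²⁻] = s.
Ksp = [Pb²⁺][CrO₄²⁻] = s · s = s^2
s^2 = 1.9×10⁻¹³
s = 4.4×10⁻⁷ M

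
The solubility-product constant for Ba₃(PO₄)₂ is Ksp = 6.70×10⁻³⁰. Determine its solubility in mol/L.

5.73×10⁻⁷ M

Ba₃(PO₄)₂(s) ⇌ 3 Ba²⁺(aq) + 2 PO₄³⁻(aq)
Call the molar solubility s, so that [Ba²⁺] = 3s and [PO₄³⁻] = 2s.
Ksp = [Ba²⁺]^3[PO₄³⁻]^2 = (3s)^3 · (2s)^2 = 108s^5
108s^5 = 6.70×10⁻³⁰  ⇒  s^5 = 6.20×10⁻³²
s = (6.20×10⁻³²)^(1/5) = 5.73×10⁻⁷ mol/L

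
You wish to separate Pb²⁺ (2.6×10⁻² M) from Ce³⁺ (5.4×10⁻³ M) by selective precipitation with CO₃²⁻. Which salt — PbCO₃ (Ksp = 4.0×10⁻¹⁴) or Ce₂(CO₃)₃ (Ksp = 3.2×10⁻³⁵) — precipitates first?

A salt starts to precipitate once the ion product Q reaches its Ksp.
For PbCO₃: [CO₃²⁻] = (Ksp/[Pb²⁺]) = 1.5×10⁻¹² M
For Ce₂(CO₃)₃: [CO₃²⁻] = (Ksp/[Ce³⁺]^2)^(1/3) = 1.0×10⁻¹⁰ M
The smaller threshold [CO₃²⁻] is reached first, so PbCO₃ precipitates first.

PbCO₃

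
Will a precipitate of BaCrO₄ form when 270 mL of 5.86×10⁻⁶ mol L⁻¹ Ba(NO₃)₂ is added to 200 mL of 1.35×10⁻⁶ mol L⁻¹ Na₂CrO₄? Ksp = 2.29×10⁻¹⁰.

No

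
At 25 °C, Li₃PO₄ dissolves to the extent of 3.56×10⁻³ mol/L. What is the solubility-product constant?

Ksp = 4.34×10⁻⁹

Li₃PO₄(s) ⇌ 3 Li⁺(aq) + PO₄³⁻(aq)
Let s be the molar solubility. Then [Li⁺] = 3s and [PO₄³⁻] = s.
Ksp = [Li⁺]^3[PO₄³⁻] = (3s)^3 · s = 27s^4
Ksp = 27 × (3.56×10⁻³)^4 = 4.34×10⁻⁹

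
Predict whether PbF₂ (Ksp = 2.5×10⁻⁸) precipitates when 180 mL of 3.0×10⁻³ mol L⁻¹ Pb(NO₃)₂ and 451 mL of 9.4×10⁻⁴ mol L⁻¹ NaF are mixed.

No

After mixing, V = 180 mL + 451 mL = 631 mL.
[Pb²⁺] = (3.0×10⁻³)(180)/631 = 8.6×10⁻⁴ mol L⁻¹
[F⁻] = (9.4×10⁻⁴)(451)/631 = 6.7×10⁻⁴ mol L⁻¹
Q = [Pb²⁺][F⁻]^2 = 3.9×10⁻¹⁰
Q < Ksp (3.9×10⁻¹⁰ vs 2.5×10⁻⁸); the solution remains unsaturated and no precipitate forms.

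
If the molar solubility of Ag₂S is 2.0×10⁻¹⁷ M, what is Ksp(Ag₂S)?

Ag₂S(s) ⇌ 2 Ag⁺(aq) + S²⁻(aq)
For each mole of Ag₂S that dissolves per liter, [Ag⁺] = 2s and [S²⁻] = s; let s denote this solubility.
Ksp = [Ag⁺]^2[S²⁻] = (2s)^2 · s = 4s^3
Ksp = 4 × (2.0×10⁻¹⁷)^3 = 3.2×10⁻⁵⁰

Ksp = 3.2×10⁻⁵⁰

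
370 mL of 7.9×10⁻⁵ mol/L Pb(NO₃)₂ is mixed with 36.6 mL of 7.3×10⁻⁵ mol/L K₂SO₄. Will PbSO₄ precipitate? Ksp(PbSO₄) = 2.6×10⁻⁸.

Total volume after mixing = 370 + 36.6 = 406.6 mL.
[Pb²⁺] = (7.9×10⁻⁵)(370)/406.6 = 7.2×10⁻⁵ mol/L
[SO₄²⁻] = (7.3×10⁻⁵)(36.6)/406.6 = 6.6×10⁻⁶ mol/L
Q = [Pb²⁺][SO₄²⁻] = 4.7×10⁻¹⁰
Q < Ksp (4.7×10⁻¹⁰ vs 2.6×10⁻⁸); the solution remains unsaturated and no precipitate forms.

No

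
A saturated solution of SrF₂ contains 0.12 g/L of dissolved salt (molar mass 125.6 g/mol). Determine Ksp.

Ksp = 3.5×10⁻⁹

Molar solubility s = (0.12 g/L) / (125.6 g/mol) = 9.554×10⁻⁴ mol/L
SrF₂(s) ⇌ Sr²⁺(aq) + 2 F⁻(aq)
With molar solubility s: [Sr²⁺] = s, [F⁻] = 2s.
Ksp = [Sr²⁺][F⁻]^2 = s · (2s)^2 = 4s^3
Ksp = 4 × (9.554×10⁻⁴)^3 = 3.5×10⁻⁹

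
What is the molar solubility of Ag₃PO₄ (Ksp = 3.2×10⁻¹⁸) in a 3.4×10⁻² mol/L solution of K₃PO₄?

Ag₃PO₄(s) ⇌ 3 Ag⁺(aq) + PO₄³⁻(aq)
With PO₄³⁻ already at 3.4×10⁻² mol/L and s small, take [PO₄³⁻] ≈ 3.4×10⁻² mol/L and [Ag⁺] = 3s.
Ksp = [Ag⁺]^3[PO₄³⁻] = (3s)^3(3.4×10⁻²)
(3s)^3 = 3.2×10⁻¹⁸ / (3.4×10⁻²) = 9.4×10⁻¹⁷
s = 1.5×10⁻⁶ mol/L

1.5×10⁻⁶ M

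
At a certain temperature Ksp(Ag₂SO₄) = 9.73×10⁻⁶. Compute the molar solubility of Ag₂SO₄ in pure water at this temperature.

1.34×10⁻² M

Ag₂SO₄(s) ⇌ 2 Ag⁺(aq) + SO₄²⁻(aq)
Call the molar solubility s, so that [Ag⁺] = 2s and [SO₄²⁻] = s.
Ksp = [Ag⁺]^2[SO₄²⁻] = (2s)^2 · s = 4s^3
4s^3 = 9.73×10⁻⁶  ⇒  s^3 = 2.43×10⁻⁶
s = (2.43×10⁻⁶)^(1/3) = 1.34×10⁻² M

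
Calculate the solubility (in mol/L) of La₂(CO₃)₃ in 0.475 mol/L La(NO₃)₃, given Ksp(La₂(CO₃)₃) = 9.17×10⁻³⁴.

5.32×10⁻¹² M

La₂(CO₃)₃(s) ⇌ 2 La³⁺(aq) + 3 CO₃²⁻(aq)
The solution already contains La³⁺ at 0.475 mol/L. Let s be the molar solubility of La₂(CO₃)₃.
[La³⁺] ≈ 0.475 mol/L (common ion dominates); [CO₃²⁻] = 3s.
Ksp = [La³⁺]^2[CO₃²⁻]^3 = (0.475)^2(3s)^3
(3s)^3 = 9.17×10⁻³⁴ / (0.475)^2 = 4.06×10⁻³³
s = 5.32×10⁻¹² mol/L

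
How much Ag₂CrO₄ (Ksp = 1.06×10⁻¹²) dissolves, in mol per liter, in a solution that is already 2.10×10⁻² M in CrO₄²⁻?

Ag₂CrO₄(s) ⇌ 2 Ag⁺(aq) + CrO₄²⁻(aq)
Let s be the solubility of Ag₂CrO₄ here. The common ion gives [CrO₄²⁻] ≈ 2.10×10⁻² M, and [Ag⁺] = 2s.
Ksp = [Ag⁺]^2[CrO₄²⁻] = (2s)^2(2.10×10⁻²)
(2s)^2 = 1.06×10⁻¹² / (2.10×10⁻²) = 5.05×10⁻¹¹
s = 3.55×10⁻⁶ M

3.55×10⁻⁶ M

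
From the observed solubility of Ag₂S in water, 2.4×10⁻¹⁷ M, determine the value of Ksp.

Ag₂S(s) ⇌ 2 Ag⁺(aq) + S²⁻(aq)
Call the molar solubility s, so that [Ag⁺] = 2s and [S²⁻] = s.
Ksp = [Ag⁺]^2[S²⁻] = (2s)^2 · s = 4s^3
Ksp = 4 × (2.4×10⁻¹⁷)^3 = 5.5×10⁻⁵⁰

Ksp = 5.5×10⁻⁵⁰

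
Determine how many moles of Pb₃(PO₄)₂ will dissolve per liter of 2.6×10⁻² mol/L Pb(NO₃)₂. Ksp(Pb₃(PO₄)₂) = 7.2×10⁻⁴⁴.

3.2×10⁻²⁰ M

Pb₃(PO₄)₂(s) ⇌ 3 Pb²⁺(aq) + 2 PO₄³⁻(aq)
Pb²⁺ is already present at 2.6×10⁻² mol/L. If s mol/L of Pb₃(PO₄)₂ dissolves, [PO₄³⁻] = 2s while [Pb²⁺] ≈ 2.6×10⁻² mol/L.
Ksp = [Pb²⁺]^3[PO₄³⁻]^2 = (2.6×10⁻²)^3(2s)^2
(2s)^2 = 7.2×10⁻⁴⁴ / (2.6×10⁻²)^3 = 4.1×10⁻³⁹
s = 3.2×10⁻²⁰ mol/L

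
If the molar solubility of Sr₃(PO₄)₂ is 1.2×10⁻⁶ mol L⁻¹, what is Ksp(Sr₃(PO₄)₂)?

Ksp = 2.7×10⁻²⁸

Sr₃(PO₄)₂(s) ⇌ 3 Sr²⁺(aq) + 2 PO₄³⁻(aq)
Call the molar solubility s, so that [Sr²⁺] = 3s and [PO₄³⁻] = 2s.
Ksp = [Sr²⁺]^3[PO₄³⁻]^2 = (3s)^3 · (2s)^2 = 108s^5
Ksp = 108 × (1.2×10⁻⁶)^5 = 2.7×10⁻²⁸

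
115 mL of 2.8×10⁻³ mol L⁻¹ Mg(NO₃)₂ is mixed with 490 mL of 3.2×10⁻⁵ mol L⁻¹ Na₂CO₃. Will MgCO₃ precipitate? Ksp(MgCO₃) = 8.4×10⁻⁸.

No

The combined volume is 605 mL.
[Mg²⁺] = (2.8×10⁻³)(115)/605 = 5.3×10⁻⁴ mol L⁻¹
[CO₃²⁻] = (3.2×10⁻⁵)(490)/605 = 2.6×10⁻⁵ mol L⁻¹
Q = [Mg²⁺][CO₃²⁻] = 1.4×10⁻⁸
Since Q (1.4×10⁻⁸) is less than Ksp (8.4×10⁻⁸), no MgCO₃ precipitates.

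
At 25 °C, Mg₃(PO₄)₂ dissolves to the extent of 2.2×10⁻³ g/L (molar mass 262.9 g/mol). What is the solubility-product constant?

Ksp = 4.4×10⁻²⁴

Convert to molarity: s = 2.2×10⁻³ / 262.9 = 8.368×10⁻⁶ mol/L
Mg₃(PO₄)₂(s) ⇌ 3 Mg²⁺(aq) + 2 PO₄³⁻(aq)
Call the molar solubility s, so that [Mg²⁺] = 3s and [PO₄³⁻] = 2s.
Ksp = [Mg²⁺]^3[PO₄³⁻]^2 = (3s)^3 · (2s)^2 = 108s^5
Ksp = 108 × (8.368×10⁻⁶)^5 = 4.4×10⁻²⁴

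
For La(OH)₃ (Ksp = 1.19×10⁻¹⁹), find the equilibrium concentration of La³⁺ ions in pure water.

8.15×10⁻⁶ M

La(OH)₃(s) ⇌ La³⁺(aq) + 3 OH⁻(aq)
Call the molar solubility s, so that [La³⁺] = s and [OH⁻] = 3s.
Ksp = [La³⁺][OH⁻]^3 = s · (3s)^3 = 27s^4 = 1.19×10⁻¹⁹
s = 8.15×10⁻⁶ mol/L
[La³⁺] = s = 8.15×10⁻⁶ mol/L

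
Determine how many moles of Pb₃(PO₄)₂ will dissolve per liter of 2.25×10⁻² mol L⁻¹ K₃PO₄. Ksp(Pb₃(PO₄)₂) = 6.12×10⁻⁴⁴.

1.65×10⁻¹⁴ M

Pb₃(PO₄)₂(s) ⇌ 3 Pb²⁺(aq) + 2 PO₄³⁻(aq)
Let s be the solubility of Pb₃(PO₄)₂ here. The common ion gives [PO₄³⁻] ≈ 2.25×10⁻² mol L⁻¹, and [Pb²⁺] = 3s.
Ksp = [Pb²⁺]^3[PO₄³⁻]^2 = (3s)^3(2.25×10⁻²)^2
(3s)^3 = 6.12×10⁻⁴⁴ / (2.25×10⁻²)^2 = 1.21×10⁻⁴⁰
s = 1.65×10⁻¹⁴ mol L⁻¹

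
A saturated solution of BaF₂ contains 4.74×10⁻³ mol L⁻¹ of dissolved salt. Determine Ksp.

Ksp = 4.26×10⁻⁷

BaF₂(s) ⇌ Ba²⁺(aq) + 2 F⁻(aq)
Call the molar solubility s, so that [Ba²⁺] = s and [F⁻] = 2s.
Ksp = [Ba²⁺][F⁻]^2 = s · (2s)^2 = 4s^3
Ksp = 4 × (4.74×10⁻³)^3 = 4.26×10⁻⁷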